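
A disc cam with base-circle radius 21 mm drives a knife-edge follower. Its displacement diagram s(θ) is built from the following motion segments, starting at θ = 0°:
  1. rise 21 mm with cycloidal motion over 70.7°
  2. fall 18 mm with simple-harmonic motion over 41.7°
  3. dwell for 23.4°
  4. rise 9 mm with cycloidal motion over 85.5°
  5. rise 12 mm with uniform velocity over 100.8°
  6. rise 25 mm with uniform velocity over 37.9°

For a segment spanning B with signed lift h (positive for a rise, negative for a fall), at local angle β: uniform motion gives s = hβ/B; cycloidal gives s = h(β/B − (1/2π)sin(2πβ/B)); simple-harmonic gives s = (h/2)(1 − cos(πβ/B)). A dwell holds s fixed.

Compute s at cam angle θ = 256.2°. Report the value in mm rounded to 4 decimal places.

seg 1 [0°–70.7°] cycloidal, h=21: full span → s += 21 → s = 21.0000
seg 2 [70.7°–112.4°] simple-harmonic, h=-18: full span → s += -18 → s = 3.0000
seg 3 [112.4°–135.8°] dwell: s stays 3.0000
seg 4 [135.8°–221.3°] cycloidal, h=9: full span → s += 9 → s = 12.0000
seg 5 [221.3°–322.1°] uniform, h=12: θ=256.2° here. β=34.9, B=100.8. 12·34.9/100.8 = 4.1548 → s = 16.1548

16.1548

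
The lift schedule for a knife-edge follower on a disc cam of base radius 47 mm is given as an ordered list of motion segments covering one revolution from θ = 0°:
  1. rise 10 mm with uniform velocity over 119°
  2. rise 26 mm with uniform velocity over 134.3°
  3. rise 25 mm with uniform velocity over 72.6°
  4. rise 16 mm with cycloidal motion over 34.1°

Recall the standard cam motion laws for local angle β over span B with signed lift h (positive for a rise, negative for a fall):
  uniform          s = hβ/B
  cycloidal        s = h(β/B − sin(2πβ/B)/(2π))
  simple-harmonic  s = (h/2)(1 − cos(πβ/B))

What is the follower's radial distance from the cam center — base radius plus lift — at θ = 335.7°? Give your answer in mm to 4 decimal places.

seg 1 [0°–119°] uniform, h=10: full span → s += 10 → s = 10.0000
seg 2 [119°–253.3°] uniform, h=26: full span → s += 26 → s = 36.0000
seg 3 [253.3°–325.9°] uniform, h=25: full span → s += 25 → s = 61.0000
seg 4 [325.9°–360°] cycloidal, h=16: θ=335.7° here. β=9.8, B=34.1. 16·(0.2874 − sin(2π·0.2874)/(2π)) = 2.1217 → s = 63.1217
radial distance = base radius + s = 47 + 63.1217 = 110.1217

110.1217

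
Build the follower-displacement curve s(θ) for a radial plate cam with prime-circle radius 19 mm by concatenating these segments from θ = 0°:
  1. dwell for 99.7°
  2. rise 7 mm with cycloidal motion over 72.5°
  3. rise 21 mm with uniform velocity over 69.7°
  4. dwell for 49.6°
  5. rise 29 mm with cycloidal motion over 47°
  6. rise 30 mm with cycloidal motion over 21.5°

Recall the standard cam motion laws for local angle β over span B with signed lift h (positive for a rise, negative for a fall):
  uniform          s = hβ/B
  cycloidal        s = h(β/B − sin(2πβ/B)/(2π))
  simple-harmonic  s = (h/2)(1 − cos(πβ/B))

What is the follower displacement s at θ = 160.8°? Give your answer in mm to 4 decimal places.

seg 1 [0°–99.7°] dwell: s stays 0.0000
seg 2 [99.7°–172.2°] cycloidal, h=7: θ=160.8° here. β=61.1, B=72.5. 7·(0.8428 − sin(2π·0.8428)/(2π)) = 6.8295 → s = 6.8295

6.8295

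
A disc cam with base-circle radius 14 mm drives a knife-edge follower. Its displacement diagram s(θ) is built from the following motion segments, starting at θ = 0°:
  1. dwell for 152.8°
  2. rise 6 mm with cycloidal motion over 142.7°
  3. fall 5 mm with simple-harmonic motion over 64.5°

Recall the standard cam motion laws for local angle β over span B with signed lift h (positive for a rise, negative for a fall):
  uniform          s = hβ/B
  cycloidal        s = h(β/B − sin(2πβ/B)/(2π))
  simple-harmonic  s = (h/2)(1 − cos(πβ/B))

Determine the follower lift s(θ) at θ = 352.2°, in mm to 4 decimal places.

seg 1 [0°–152.8°] dwell: s stays 0.0000
seg 2 [152.8°–295.5°] cycloidal, h=6: full span → s += 6 → s = 6.0000
seg 3 [295.5°–360°] simple-harmonic, h=-5: θ=352.2° here. β=56.7, B=64.5. -5/2·(1 − cos(π·0.8791)) = -4.8217 → s = 1.1783

1.1783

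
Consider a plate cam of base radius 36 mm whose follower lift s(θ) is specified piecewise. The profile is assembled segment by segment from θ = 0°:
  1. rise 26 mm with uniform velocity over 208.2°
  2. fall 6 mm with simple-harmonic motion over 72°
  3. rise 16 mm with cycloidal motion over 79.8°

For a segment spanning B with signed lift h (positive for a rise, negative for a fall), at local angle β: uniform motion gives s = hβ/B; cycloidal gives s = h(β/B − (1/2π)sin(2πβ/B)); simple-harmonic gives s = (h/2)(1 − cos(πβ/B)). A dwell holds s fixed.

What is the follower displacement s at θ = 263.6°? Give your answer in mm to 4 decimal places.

seg 1 [0°–208.2°] uniform, h=26: full span → s += 26 → s = 26.0000
seg 2 [208.2°–280.2°] simple-harmonic, h=-6: θ=263.6° here. β=55.4, B=72. -6/2·(1 − cos(π·0.7694)) = -5.2469 → s = 20.7531

20.7531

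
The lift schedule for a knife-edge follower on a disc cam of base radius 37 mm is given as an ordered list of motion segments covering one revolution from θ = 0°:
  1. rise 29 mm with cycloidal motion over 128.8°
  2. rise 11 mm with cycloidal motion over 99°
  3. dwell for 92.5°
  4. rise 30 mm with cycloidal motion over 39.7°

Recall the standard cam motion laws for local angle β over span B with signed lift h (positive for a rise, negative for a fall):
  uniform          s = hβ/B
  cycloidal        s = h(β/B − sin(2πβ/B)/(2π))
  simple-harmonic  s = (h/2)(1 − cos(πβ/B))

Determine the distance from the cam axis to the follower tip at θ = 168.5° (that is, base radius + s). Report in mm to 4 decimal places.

seg 1 [0°–128.8°] cycloidal, h=29: full span → s += 29 → s = 29.0000
seg 2 [128.8°–227.8°] cycloidal, h=11: θ=168.5° here. β=39.7, B=99. 11·(0.4010 − sin(2π·0.4010)/(2π)) = 3.3911 → s = 32.3911
radial distance = base radius + s = 37 + 32.3911 = 69.3911

69.3911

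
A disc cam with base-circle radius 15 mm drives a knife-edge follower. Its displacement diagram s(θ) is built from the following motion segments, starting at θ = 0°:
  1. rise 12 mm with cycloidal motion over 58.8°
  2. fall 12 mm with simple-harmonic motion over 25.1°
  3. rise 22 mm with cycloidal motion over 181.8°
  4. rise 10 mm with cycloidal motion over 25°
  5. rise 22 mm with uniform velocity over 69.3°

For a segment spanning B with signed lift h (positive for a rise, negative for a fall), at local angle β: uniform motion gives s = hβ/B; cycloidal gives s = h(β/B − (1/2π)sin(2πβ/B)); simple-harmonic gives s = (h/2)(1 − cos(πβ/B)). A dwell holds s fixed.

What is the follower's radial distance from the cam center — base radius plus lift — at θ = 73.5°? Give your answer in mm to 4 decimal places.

seg 1 [0°–58.8°] cycloidal, h=12: full span → s += 12 → s = 12.0000
seg 2 [58.8°–83.9°] simple-harmonic, h=-12: θ=73.5° here. β=14.7, B=25.1. -12/2·(1 − cos(π·0.5857)) = -7.5952 → s = 4.4048
radial distance = base radius + s = 15 + 4.4048 = 19.4048

19.4048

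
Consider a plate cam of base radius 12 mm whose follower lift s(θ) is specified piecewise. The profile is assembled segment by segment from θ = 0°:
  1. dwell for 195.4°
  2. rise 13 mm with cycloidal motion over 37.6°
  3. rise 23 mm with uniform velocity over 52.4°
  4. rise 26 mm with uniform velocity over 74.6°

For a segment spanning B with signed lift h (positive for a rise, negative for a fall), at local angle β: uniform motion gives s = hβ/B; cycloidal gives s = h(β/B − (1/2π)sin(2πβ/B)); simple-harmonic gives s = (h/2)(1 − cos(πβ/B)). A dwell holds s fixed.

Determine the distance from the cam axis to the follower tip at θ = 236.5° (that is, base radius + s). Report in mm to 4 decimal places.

seg 1 [0°–195.4°] dwell: s stays 0.0000
seg 2 [195.4°–233°] cycloidal, h=13: full span → s += 13 → s = 13.0000
seg 3 [233°–285.4°] uniform, h=23: θ=236.5° here. β=3.5, B=52.4. 23·3.5/52.4 = 1.5363 → s = 14.5363
radial distance = base radius + s = 12 + 14.5363 = 26.5363

26.5363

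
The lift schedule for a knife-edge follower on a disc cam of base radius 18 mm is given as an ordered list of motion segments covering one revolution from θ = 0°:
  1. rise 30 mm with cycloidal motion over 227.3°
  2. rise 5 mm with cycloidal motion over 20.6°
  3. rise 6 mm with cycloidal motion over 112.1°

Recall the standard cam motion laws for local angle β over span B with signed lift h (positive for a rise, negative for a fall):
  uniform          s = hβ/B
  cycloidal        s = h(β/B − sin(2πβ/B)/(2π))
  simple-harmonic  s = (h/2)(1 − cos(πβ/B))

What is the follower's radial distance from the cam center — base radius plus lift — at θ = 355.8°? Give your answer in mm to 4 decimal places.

seg 1 [0°–227.3°] cycloidal, h=30: full span → s += 30 → s = 30.0000
seg 2 [227.3°–247.9°] cycloidal, h=5: full span → s += 5 → s = 35.0000
seg 3 [247.9°–360°] cycloidal, h=6: θ=355.8° here. β=107.9, B=112.1. 6·(0.9625 − sin(2π·0.9625)/(2π)) = 5.9979 → s = 40.9979
radial distance = base radius + s = 18 + 40.9979 = 58.9979

58.9979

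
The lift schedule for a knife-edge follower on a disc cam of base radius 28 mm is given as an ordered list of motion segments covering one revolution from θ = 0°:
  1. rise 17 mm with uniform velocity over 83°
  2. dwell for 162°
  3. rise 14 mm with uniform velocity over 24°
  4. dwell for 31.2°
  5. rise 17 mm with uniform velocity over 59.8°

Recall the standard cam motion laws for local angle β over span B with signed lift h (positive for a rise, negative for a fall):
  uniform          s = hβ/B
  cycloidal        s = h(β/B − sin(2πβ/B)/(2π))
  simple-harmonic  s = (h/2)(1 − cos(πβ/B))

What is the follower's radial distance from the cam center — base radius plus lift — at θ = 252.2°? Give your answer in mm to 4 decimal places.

seg 1 [0°–83°] uniform, h=17: full span → s += 17 → s = 17.0000
seg 2 [83°–245°] dwell: s stays 17.0000
seg 3 [245°–269°] uniform, h=14: θ=252.2° here. β=7.2, B=24. 14·7.2/24 = 4.2000 → s = 21.2000
radial distance = base radius + s = 28 + 21.2000 = 49.2000

49.2000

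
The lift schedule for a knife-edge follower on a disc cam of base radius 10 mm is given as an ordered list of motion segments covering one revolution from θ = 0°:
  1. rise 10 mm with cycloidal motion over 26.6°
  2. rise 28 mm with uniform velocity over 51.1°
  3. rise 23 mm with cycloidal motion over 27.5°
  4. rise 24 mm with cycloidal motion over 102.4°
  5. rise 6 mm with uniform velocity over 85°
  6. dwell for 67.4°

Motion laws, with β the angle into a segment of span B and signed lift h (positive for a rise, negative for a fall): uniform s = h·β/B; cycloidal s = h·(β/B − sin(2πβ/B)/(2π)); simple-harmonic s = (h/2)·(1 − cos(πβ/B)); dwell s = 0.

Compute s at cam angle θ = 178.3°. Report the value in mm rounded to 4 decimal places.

seg 1 [0°–26.6°] cycloidal, h=10: full span → s += 10 → s = 10.0000
seg 2 [26.6°–77.7°] uniform, h=28: full span → s += 28 → s = 38.0000
seg 3 [77.7°–105.2°] cycloidal, h=23: full span → s += 23 → s = 61.0000
seg 4 [105.2°–207.6°] cycloidal, h=24: θ=178.3° here. β=73.1, B=102.4. 24·(0.7139 − sin(2π·0.7139)/(2π)) = 20.8545 → s = 81.8545

81.8545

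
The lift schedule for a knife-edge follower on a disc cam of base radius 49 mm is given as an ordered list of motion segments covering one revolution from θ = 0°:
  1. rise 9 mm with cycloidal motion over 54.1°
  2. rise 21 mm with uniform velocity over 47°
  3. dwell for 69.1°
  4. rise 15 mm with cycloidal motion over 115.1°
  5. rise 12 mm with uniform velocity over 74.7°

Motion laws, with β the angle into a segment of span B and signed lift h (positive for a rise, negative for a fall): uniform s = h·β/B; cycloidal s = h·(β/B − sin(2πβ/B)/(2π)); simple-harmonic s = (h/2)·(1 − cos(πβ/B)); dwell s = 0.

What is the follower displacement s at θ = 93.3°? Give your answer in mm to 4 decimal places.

seg 1 [0°–54.1°] cycloidal, h=9: full span → s += 9 → s = 9.0000
seg 2 [54.1°–101.1°] uniform, h=21: θ=93.3° here. β=39.2, B=47. 21·39.2/47 = 17.5149 → s = 26.5149

26.5149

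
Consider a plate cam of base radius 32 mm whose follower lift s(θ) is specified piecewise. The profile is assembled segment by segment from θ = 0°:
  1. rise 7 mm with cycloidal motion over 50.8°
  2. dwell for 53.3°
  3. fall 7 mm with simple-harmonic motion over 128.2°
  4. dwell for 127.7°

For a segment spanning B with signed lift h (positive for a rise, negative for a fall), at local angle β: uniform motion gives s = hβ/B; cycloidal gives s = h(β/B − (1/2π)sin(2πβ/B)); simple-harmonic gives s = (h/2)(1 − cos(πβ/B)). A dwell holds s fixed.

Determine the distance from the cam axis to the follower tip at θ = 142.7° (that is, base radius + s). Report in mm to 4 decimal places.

seg 1 [0°–50.8°] cycloidal, h=7: full span → s += 7 → s = 7.0000
seg 2 [50.8°–104.1°] dwell: s stays 7.0000
seg 3 [104.1°–232.3°] simple-harmonic, h=-7: θ=142.7° here. β=38.6, B=128.2. -7/2·(1 − cos(π·0.3011)) = -1.4525 → s = 5.5475
radial distance = base radius + s = 32 + 5.5475 = 37.5475

37.5475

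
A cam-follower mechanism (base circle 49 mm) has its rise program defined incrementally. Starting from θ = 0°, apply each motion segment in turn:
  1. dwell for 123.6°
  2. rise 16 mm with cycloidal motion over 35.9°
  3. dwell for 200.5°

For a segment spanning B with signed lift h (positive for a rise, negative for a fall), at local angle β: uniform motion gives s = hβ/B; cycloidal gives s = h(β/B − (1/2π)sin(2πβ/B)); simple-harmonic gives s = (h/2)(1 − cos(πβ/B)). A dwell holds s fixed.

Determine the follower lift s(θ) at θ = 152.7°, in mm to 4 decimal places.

seg 1 [0°–123.6°] dwell: s stays 0.0000
seg 2 [123.6°–159.5°] cycloidal, h=16: θ=152.7° here. β=29.1, B=35.9. 16·(0.8106 − sin(2π·0.8106)/(2π)) = 15.3336 → s = 15.3336

15.3336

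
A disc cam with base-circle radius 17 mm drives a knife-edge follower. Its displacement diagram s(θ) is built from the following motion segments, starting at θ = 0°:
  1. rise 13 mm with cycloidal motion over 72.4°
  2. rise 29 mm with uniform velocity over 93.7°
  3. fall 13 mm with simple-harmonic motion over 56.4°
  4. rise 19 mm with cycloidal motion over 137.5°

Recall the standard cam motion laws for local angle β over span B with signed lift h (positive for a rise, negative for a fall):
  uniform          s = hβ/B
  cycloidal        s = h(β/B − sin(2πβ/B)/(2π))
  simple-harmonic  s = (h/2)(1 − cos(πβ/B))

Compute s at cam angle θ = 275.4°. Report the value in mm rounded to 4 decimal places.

seg 1 [0°–72.4°] cycloidal, h=13: full span → s += 13 → s = 13.0000
seg 2 [72.4°–166.1°] uniform, h=29: full span → s += 29 → s = 42.0000
seg 3 [166.1°–222.5°] simple-harmonic, h=-13: full span → s += -13 → s = 29.0000
seg 4 [222.5°–360°] cycloidal, h=19: θ=275.4° here. β=52.9, B=137.5. 19·(0.3847 − sin(2π·0.3847)/(2π)) = 5.3062 → s = 34.3062

34.3062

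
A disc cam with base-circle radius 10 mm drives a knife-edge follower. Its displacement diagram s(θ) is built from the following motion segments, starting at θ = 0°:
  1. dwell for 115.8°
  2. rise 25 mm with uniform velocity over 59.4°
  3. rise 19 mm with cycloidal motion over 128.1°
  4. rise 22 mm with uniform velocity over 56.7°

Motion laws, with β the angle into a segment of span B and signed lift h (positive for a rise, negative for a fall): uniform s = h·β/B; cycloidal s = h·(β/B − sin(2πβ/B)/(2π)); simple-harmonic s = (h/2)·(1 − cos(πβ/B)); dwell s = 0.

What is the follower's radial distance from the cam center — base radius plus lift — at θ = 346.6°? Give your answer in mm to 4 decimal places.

seg 1 [0°–115.8°] dwell: s stays 0.0000
seg 2 [115.8°–175.2°] uniform, h=25: full span → s += 25 → s = 25.0000
seg 3 [175.2°–303.3°] cycloidal, h=19: full span → s += 19 → s = 44.0000
seg 4 [303.3°–360°] uniform, h=22: θ=346.6° here. β=43.3, B=56.7. 22·43.3/56.7 = 16.8007 → s = 60.8007
radial distance = base radius + s = 10 + 60.8007 = 70.8007

70.8007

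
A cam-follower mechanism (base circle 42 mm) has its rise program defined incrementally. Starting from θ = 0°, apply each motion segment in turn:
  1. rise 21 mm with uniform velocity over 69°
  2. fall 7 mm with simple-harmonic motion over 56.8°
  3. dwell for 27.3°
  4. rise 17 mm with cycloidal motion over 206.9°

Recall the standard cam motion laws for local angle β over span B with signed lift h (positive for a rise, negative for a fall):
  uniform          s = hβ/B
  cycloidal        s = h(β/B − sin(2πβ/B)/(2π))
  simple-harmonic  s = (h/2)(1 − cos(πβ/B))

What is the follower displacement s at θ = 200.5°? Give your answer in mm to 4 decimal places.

seg 1 [0°–69°] uniform, h=21: full span → s += 21 → s = 21.0000
seg 2 [69°–125.8°] simple-harmonic, h=-7: full span → s += -7 → s = 14.0000
seg 3 [125.8°–153.1°] dwell: s stays 14.0000
seg 4 [153.1°–360°] cycloidal, h=17: θ=200.5° here. β=47.4, B=206.9. 17·(0.2291 − sin(2π·0.2291)/(2π)) = 1.2123 → s = 15.2123

15.2123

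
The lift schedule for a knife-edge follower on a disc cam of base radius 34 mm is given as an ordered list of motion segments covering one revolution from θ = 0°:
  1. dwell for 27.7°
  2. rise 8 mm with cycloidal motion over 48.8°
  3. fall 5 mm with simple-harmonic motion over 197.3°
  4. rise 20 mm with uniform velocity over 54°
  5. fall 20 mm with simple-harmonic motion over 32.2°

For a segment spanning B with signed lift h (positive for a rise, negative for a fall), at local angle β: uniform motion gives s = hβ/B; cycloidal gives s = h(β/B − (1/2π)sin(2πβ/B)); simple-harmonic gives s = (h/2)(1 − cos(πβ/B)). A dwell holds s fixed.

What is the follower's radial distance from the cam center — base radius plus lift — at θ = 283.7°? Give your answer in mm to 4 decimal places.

seg 1 [0°–27.7°] dwell: s stays 0.0000
seg 2 [27.7°–76.5°] cycloidal, h=8: full span → s += 8 → s = 8.0000
seg 3 [76.5°–273.8°] simple-harmonic, h=-5: full span → s += -5 → s = 3.0000
seg 4 [273.8°–327.8°] uniform, h=20: θ=283.7° here. β=9.9, B=54. 20·9.9/54 = 3.6667 → s = 6.6667
radial distance = base radius + s = 34 + 6.6667 = 40.6667

40.6667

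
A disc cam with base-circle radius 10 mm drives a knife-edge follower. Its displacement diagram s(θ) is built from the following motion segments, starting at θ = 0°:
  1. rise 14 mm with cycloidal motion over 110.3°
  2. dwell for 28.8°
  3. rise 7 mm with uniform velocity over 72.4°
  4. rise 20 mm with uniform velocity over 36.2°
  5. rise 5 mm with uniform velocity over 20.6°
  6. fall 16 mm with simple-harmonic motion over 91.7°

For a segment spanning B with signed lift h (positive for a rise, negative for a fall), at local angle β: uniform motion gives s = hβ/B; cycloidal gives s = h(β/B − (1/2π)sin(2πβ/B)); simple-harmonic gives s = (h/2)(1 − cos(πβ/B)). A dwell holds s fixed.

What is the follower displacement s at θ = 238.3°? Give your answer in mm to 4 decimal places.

seg 1 [0°–110.3°] cycloidal, h=14: full span → s += 14 → s = 14.0000
seg 2 [110.3°–139.1°] dwell: s stays 14.0000
seg 3 [139.1°–211.5°] uniform, h=7: full span → s += 7 → s = 21.0000
seg 4 [211.5°–247.7°] uniform, h=20: θ=238.3° here. β=26.8, B=36.2. 20·26.8/36.2 = 14.8066 → s = 35.8066

35.8066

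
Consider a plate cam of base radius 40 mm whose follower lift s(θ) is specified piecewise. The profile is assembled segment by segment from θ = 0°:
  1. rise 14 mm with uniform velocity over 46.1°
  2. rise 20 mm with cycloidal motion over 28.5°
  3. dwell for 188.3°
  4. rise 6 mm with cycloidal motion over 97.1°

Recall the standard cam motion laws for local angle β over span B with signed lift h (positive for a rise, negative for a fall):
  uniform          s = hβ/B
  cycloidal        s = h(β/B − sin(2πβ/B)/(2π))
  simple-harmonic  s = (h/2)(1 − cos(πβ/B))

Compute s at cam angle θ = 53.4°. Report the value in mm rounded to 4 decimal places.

seg 1 [0°–46.1°] uniform, h=14: full span → s += 14 → s = 14.0000
seg 2 [46.1°–74.6°] cycloidal, h=20: θ=53.4° here. β=7.3, B=28.5. 20·(0.2561 − sin(2π·0.2561)/(2π)) = 1.9421 → s = 15.9421

15.9421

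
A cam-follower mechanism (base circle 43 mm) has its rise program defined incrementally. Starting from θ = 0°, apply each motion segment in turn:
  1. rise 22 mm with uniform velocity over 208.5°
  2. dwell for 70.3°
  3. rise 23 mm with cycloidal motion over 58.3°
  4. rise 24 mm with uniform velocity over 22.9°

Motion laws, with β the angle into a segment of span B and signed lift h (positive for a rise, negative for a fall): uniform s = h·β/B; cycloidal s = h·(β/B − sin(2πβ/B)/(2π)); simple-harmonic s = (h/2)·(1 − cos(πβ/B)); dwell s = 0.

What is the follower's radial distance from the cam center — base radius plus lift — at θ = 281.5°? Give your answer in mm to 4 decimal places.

seg 1 [0°–208.5°] uniform, h=22: full span → s += 22 → s = 22.0000
seg 2 [208.5°–278.8°] dwell: s stays 22.0000
seg 3 [278.8°–337.1°] cycloidal, h=23: θ=281.5° here. β=2.7, B=58.3. 23·(0.0463 − sin(2π·0.0463)/(2π)) = 0.0150 → s = 22.0150
radial distance = base radius + s = 43 + 22.0150 = 65.0150

65.0150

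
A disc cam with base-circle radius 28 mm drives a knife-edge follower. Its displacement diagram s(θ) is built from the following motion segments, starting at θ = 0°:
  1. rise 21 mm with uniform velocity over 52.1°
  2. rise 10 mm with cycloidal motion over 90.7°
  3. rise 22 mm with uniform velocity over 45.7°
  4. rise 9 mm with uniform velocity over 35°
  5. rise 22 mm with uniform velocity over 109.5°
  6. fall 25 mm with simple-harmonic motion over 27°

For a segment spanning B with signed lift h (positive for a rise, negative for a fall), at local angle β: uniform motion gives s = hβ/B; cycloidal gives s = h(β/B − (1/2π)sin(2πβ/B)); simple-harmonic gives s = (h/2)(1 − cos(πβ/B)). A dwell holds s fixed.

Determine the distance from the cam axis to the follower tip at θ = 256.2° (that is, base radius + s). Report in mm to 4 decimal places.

seg 1 [0°–52.1°] uniform, h=21: full span → s += 21 → s = 21.0000
seg 2 [52.1°–142.8°] cycloidal, h=10: full span → s += 10 → s = 31.0000
seg 3 [142.8°–188.5°] uniform, h=22: full span → s += 22 → s = 53.0000
seg 4 [188.5°–223.5°] uniform, h=9: full span → s += 9 → s = 62.0000
seg 5 [223.5°–333°] uniform, h=22: θ=256.2° here. β=32.7, B=109.5. 22·32.7/109.5 = 6.5699 → s = 68.5699
radial distance = base radius + s = 28 + 68.5699 = 96.5699

96.5699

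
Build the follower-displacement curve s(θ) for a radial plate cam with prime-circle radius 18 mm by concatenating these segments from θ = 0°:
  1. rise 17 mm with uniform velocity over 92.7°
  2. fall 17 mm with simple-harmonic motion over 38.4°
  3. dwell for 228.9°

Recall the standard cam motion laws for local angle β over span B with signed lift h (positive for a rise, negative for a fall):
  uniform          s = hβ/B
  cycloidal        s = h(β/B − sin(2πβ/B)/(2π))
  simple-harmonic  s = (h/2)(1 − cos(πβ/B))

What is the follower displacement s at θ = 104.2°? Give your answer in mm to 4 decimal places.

seg 1 [0°–92.7°] uniform, h=17: full span → s += 17 → s = 17.0000
seg 2 [92.7°–131.1°] simple-harmonic, h=-17: θ=104.2° here. β=11.5, B=38.4. -17/2·(1 − cos(π·0.2995)) = -3.4926 → s = 13.5074

13.5074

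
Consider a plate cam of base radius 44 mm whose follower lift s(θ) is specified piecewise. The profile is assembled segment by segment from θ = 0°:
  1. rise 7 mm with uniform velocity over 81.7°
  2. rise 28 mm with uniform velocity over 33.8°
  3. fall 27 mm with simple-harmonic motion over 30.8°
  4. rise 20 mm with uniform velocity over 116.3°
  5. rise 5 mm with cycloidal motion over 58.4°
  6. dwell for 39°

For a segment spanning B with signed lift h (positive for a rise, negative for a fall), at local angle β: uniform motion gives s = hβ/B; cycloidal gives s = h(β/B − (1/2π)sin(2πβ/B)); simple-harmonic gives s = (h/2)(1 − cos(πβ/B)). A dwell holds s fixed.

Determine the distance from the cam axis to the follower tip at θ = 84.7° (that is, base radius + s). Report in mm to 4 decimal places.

seg 1 [0°–81.7°] uniform, h=7: full span → s += 7 → s = 7.0000
seg 2 [81.7°–115.5°] uniform, h=28: θ=84.7° here. β=3, B=33.8. 28·3/33.8 = 2.4852 → s = 9.4852
radial distance = base radius + s = 44 + 9.4852 = 53.4852

53.4852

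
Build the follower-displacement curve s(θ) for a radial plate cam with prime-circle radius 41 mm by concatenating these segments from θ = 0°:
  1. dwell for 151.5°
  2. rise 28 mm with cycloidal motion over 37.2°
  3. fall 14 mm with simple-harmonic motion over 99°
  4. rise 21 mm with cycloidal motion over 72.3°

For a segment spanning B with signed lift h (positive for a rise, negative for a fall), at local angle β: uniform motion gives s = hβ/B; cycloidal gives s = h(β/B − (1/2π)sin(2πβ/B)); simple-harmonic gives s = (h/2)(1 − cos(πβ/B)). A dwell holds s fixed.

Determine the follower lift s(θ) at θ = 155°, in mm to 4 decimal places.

seg 1 [0°–151.5°] dwell: s stays 0.0000
seg 2 [151.5°–188.7°] cycloidal, h=28: θ=155° here. β=3.5, B=37.2. 28·(0.0941 − sin(2π·0.0941)/(2π)) = 0.1508 → s = 0.1508

0.1508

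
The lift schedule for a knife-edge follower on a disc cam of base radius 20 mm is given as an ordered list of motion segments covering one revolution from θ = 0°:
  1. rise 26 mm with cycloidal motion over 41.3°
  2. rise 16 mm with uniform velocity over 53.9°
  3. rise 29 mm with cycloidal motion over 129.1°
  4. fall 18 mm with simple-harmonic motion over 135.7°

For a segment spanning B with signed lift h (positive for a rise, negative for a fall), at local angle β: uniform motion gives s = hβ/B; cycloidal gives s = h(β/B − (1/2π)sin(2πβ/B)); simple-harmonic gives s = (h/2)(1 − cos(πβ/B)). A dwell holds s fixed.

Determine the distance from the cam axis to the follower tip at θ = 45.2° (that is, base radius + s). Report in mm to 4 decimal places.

seg 1 [0°–41.3°] cycloidal, h=26: full span → s += 26 → s = 26.0000
seg 2 [41.3°–95.2°] uniform, h=16: θ=45.2° here. β=3.9, B=53.9. 16·3.9/53.9 = 1.1577 → s = 27.1577
radial distance = base radius + s = 20 + 27.1577 = 47.1577

47.1577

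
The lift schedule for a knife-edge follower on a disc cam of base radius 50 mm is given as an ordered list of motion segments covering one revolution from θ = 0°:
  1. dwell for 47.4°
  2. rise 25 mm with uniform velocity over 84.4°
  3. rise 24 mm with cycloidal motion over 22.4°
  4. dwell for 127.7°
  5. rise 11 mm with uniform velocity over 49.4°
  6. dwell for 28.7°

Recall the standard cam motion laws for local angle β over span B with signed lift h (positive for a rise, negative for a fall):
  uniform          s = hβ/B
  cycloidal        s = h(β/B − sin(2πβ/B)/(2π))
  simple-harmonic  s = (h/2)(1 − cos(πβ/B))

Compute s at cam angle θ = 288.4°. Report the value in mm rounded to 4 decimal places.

seg 1 [0°–47.4°] dwell: s stays 0.0000
seg 2 [47.4°–131.8°] uniform, h=25: full span → s += 25 → s = 25.0000
seg 3 [131.8°–154.2°] cycloidal, h=24: full span → s += 24 → s = 49.0000
seg 4 [154.2°–281.9°] dwell: s stays 49.0000
seg 5 [281.9°–331.3°] uniform, h=11: θ=288.4° here. β=6.5, B=49.4. 11·6.5/49.4 = 1.4474 → s = 50.4474

50.4474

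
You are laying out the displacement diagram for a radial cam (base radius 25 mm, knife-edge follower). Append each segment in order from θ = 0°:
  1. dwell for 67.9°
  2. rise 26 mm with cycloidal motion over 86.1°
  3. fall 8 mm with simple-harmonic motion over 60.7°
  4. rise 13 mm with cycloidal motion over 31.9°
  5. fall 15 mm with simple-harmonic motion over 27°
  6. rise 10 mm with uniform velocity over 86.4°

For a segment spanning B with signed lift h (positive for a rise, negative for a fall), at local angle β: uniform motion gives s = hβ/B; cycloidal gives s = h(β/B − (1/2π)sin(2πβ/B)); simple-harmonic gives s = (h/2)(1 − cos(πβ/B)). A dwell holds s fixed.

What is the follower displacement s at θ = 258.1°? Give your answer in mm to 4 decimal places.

seg 1 [0°–67.9°] dwell: s stays 0.0000
seg 2 [67.9°–154°] cycloidal, h=26: full span → s += 26 → s = 26.0000
seg 3 [154°–214.7°] simple-harmonic, h=-8: full span → s += -8 → s = 18.0000
seg 4 [214.7°–246.6°] cycloidal, h=13: full span → s += 13 → s = 31.0000
seg 5 [246.6°–273.6°] simple-harmonic, h=-15: θ=258.1° here. β=11.5, B=27. -15/2·(1 − cos(π·0.4259)) = -5.7704 → s = 25.2296

25.2296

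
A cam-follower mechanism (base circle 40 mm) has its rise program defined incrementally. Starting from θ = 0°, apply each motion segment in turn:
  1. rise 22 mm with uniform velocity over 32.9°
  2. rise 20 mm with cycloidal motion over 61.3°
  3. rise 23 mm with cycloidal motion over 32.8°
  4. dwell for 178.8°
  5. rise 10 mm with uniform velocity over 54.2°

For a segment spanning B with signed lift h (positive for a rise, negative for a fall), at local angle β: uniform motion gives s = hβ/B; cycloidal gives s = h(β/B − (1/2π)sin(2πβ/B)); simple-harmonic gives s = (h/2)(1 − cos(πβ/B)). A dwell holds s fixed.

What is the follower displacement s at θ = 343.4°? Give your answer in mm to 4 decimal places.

seg 1 [0°–32.9°] uniform, h=22: full span → s += 22 → s = 22.0000
seg 2 [32.9°–94.2°] cycloidal, h=20: full span → s += 20 → s = 42.0000
seg 3 [94.2°–127°] cycloidal, h=23: full span → s += 23 → s = 65.0000
seg 4 [127°–305.8°] dwell: s stays 65.0000
seg 5 [305.8°–360°] uniform, h=10: θ=343.4° here. β=37.6, B=54.2. 10·37.6/54.2 = 6.9373 → s = 71.9373

71.9373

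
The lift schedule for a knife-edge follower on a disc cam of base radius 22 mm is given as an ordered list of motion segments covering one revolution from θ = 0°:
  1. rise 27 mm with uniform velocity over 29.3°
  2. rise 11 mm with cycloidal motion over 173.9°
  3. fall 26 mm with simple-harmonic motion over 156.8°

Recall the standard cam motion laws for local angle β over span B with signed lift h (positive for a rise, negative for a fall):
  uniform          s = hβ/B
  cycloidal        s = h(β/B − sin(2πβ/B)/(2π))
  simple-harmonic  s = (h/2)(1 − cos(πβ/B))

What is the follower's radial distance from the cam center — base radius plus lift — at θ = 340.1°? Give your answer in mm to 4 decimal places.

seg 1 [0°–29.3°] uniform, h=27: full span → s += 27 → s = 27.0000
seg 2 [29.3°–203.2°] cycloidal, h=11: full span → s += 11 → s = 38.0000
seg 3 [203.2°–360°] simple-harmonic, h=-26: θ=340.1° here. β=136.9, B=156.8. -26/2·(1 − cos(π·0.8731)) = -24.9803 → s = 13.0197
radial distance = base radius + s = 22 + 13.0197 = 35.0197

35.0197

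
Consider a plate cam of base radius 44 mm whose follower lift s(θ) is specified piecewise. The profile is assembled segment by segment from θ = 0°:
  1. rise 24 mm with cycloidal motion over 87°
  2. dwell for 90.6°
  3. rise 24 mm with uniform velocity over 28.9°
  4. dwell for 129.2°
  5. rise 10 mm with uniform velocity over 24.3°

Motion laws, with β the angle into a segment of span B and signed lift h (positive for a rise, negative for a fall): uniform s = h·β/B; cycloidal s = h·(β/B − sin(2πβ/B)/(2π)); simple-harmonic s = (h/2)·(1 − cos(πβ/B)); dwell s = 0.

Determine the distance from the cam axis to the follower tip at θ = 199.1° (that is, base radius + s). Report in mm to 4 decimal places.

seg 1 [0°–87°] cycloidal, h=24: full span → s += 24 → s = 24.0000
seg 2 [87°–177.6°] dwell: s stays 24.0000
seg 3 [177.6°–206.5°] uniform, h=24: θ=199.1° here. β=21.5, B=28.9. 24·21.5/28.9 = 17.8547 → s = 41.8547
radial distance = base radius + s = 44 + 41.8547 = 85.8547

85.8547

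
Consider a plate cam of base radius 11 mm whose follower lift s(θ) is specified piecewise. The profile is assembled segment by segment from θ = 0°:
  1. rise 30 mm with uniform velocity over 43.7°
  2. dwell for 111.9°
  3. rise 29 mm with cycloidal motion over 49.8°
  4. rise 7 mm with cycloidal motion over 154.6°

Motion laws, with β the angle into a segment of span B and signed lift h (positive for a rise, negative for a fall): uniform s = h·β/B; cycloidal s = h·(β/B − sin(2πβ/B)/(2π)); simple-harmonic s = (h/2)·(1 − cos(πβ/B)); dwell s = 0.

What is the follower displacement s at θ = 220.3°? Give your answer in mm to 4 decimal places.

seg 1 [0°–43.7°] uniform, h=30: full span → s += 30 → s = 30.0000
seg 2 [43.7°–155.6°] dwell: s stays 30.0000
seg 3 [155.6°–205.4°] cycloidal, h=29: full span → s += 29 → s = 59.0000
seg 4 [205.4°–360°] cycloidal, h=7: θ=220.3° here. β=14.9, B=154.6. 7·(0.0964 − sin(2π·0.0964)/(2π)) = 0.0405 → s = 59.0405

59.0405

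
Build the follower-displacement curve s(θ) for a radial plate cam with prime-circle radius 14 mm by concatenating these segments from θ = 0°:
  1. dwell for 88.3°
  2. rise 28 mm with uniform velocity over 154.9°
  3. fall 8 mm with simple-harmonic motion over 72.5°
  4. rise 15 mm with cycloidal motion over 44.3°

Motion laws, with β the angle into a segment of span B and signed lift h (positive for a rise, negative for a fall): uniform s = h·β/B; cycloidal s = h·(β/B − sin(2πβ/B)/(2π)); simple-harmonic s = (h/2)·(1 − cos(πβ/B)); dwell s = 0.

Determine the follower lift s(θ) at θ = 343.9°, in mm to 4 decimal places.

seg 1 [0°–88.3°] dwell: s stays 0.0000
seg 2 [88.3°–243.2°] uniform, h=28: full span → s += 28 → s = 28.0000
seg 3 [243.2°–315.7°] simple-harmonic, h=-8: full span → s += -8 → s = 20.0000
seg 4 [315.7°–360°] cycloidal, h=15: θ=343.9° here. β=28.2, B=44.3. 15·(0.6366 − sin(2π·0.6366)/(2π)) = 11.3548 → s = 31.3548

31.3548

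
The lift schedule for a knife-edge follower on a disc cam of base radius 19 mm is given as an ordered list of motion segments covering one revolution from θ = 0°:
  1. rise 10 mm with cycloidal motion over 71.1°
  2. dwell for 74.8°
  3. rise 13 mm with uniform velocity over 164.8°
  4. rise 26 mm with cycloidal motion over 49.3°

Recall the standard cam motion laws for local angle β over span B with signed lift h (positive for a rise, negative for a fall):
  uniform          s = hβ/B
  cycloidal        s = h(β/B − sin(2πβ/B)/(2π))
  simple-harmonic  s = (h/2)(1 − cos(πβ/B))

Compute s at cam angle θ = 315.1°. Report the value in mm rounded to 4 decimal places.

seg 1 [0°–71.1°] cycloidal, h=10: full span → s += 10 → s = 10.0000
seg 2 [71.1°–145.9°] dwell: s stays 10.0000
seg 3 [145.9°–310.7°] uniform, h=13: full span → s += 13 → s = 23.0000
seg 4 [310.7°–360°] cycloidal, h=26: θ=315.1° here. β=4.4, B=49.3. 26·(0.0892 − sin(2π·0.0892)/(2π)) = 0.1197 → s = 23.1197

23.1197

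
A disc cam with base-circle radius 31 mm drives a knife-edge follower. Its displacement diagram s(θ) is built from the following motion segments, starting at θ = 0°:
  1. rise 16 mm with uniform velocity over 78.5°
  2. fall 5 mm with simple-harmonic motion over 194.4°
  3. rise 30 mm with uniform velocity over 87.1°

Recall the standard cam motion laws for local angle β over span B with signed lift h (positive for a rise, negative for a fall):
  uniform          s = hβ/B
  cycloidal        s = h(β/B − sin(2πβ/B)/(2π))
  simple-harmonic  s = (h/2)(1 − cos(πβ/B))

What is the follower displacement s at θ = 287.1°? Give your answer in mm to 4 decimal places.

seg 1 [0°–78.5°] uniform, h=16: full span → s += 16 → s = 16.0000
seg 2 [78.5°–272.9°] simple-harmonic, h=-5: full span → s += -5 → s = 11.0000
seg 3 [272.9°–360°] uniform, h=30: θ=287.1° here. β=14.2, B=87.1. 30·14.2/87.1 = 4.8909 → s = 15.8909

15.8909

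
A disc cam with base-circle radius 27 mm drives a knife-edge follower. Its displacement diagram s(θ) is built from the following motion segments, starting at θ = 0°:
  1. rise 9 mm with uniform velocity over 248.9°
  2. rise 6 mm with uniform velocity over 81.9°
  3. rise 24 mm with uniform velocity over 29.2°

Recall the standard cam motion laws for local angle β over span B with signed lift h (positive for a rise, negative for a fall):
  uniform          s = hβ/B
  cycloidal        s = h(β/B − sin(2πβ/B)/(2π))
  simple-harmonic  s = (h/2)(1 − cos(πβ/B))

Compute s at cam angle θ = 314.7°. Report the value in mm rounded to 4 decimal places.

seg 1 [0°–248.9°] uniform, h=9: full span → s += 9 → s = 9.0000
seg 2 [248.9°–330.8°] uniform, h=6: θ=314.7° here. β=65.8, B=81.9. 6·65.8/81.9 = 4.8205 → s = 13.8205

13.8205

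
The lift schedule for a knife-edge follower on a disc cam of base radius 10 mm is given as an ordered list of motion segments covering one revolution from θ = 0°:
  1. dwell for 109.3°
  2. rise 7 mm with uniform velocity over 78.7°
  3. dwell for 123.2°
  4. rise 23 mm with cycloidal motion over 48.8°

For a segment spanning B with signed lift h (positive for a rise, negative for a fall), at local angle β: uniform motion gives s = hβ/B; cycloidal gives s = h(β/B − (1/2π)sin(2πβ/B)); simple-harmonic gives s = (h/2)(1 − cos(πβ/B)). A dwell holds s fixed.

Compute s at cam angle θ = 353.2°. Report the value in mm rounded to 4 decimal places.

seg 1 [0°–109.3°] dwell: s stays 0.0000
seg 2 [109.3°–188°] uniform, h=7: full span → s += 7 → s = 7.0000
seg 3 [188°–311.2°] dwell: s stays 7.0000
seg 4 [311.2°–360°] cycloidal, h=23: θ=353.2° here. β=42, B=48.8. 23·(0.8607 − sin(2π·0.8607)/(2π)) = 22.6060 → s = 29.6060

29.6060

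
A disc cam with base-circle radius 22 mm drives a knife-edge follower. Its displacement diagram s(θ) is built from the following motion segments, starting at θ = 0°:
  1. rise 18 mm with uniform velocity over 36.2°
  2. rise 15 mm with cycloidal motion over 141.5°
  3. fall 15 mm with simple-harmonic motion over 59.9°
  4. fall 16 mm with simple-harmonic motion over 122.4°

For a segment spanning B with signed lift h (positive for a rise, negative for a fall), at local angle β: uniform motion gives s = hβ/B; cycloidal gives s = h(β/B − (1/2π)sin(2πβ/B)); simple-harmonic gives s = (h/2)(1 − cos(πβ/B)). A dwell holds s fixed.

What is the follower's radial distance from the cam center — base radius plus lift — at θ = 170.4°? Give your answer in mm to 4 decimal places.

seg 1 [0°–36.2°] uniform, h=18: full span → s += 18 → s = 18.0000
seg 2 [36.2°–177.7°] cycloidal, h=15: θ=170.4° here. β=134.2, B=141.5. 15·(0.9484 − sin(2π·0.9484)/(2π)) = 14.9865 → s = 32.9865
radial distance = base radius + s = 22 + 32.9865 = 54.9865

54.9865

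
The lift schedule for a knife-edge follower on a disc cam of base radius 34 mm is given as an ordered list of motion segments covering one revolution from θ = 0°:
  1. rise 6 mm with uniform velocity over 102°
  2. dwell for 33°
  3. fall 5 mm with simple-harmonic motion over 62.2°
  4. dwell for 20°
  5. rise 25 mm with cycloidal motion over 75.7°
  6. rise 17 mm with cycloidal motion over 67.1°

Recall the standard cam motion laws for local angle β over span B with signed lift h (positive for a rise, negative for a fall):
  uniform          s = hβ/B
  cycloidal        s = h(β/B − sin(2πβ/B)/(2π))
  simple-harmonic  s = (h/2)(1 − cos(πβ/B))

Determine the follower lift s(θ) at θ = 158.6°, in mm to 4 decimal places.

seg 1 [0°–102°] uniform, h=6: full span → s += 6 → s = 6.0000
seg 2 [102°–135°] dwell: s stays 6.0000
seg 3 [135°–197.2°] simple-harmonic, h=-5: θ=158.6° here. β=23.6, B=62.2. -5/2·(1 − cos(π·0.3794)) = -1.5755 → s = 4.4245

4.4245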